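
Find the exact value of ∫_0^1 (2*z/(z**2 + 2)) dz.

log(3/2)

Let u = z**2 + 2, so du = 2*z dz. When z = 0, u = 2; when z = 1, u = 3.
The integral becomes ∫ 1/u du from 2 to 3, with antiderivative log(u).
Back in z: F(z) = log(z**2 + 2).
Then F(1) - F(0) = (log(3)) - (log(2)) = log(3/2).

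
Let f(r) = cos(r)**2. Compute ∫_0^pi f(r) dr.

Use the identity cos^2(r) = (1 + cos(2*r))/2.
An antiderivative is F(r) = r/2 + sin(2*r)/4.
Then F(pi) - F(0) = (pi/2) - (0) = pi/2.

pi/2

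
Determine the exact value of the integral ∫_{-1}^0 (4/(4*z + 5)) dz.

An antiderivative is F(z) = log(4*z + 5).
Then F(0) - F(-1) = (log(5)) - (0) = log(5).

log(5)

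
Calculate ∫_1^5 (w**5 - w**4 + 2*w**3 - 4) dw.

11376/5

By the power rule, an antiderivative is F(w) = w**6/6 - w**5/5 + w**4/2 - 4*w.
Then F(5) - F(1) = (6815/3) - (-53/15) = 11376/5.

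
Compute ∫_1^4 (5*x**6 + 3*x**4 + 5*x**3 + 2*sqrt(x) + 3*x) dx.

By the power rule, an antiderivative is F(x) = 5*x**7/7 + 3*x**5/5 + 5*x**4/4 + 4*x**(3/2)/3 + 3*x**2/2.
Then F(4) - F(1) = (1330552/105) - (2267/420) = 5319941/420.

5319941/420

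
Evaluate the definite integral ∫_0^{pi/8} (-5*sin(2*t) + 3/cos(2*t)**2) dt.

-1 + 5*sqrt(2)/4

An antiderivative is F(t) = 5*cos(2*t)/2 + 3*tan(2*t)/2.
Then F(pi/8) - F(0) = (3/2 + 5*sqrt(2)/4) - (5/2) = -1 + 5*sqrt(2)/4.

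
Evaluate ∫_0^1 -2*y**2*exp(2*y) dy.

1/2 - exp(2)/2

Integrate by parts twice (u = y^2, dv = -2*exp(2*y) dy).
An antiderivative is F(y) = (-2*y**2 + 2*y - 1)*exp(2*y)/2.
Then F(1) - F(0) = (-exp(2)/2) - (-1/2) = 1/2 - exp(2)/2.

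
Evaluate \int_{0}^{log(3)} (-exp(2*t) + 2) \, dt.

-4 + 2*log(3)

An antiderivative is F(t) = -exp(2*t)/2 + 2*t.
Then F(log(3)) - F(0) = (-9/2 + log(9)) - (-1/2) = -4 + 2*log(3).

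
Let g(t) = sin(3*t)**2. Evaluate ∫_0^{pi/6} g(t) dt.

Use the identity sin^2(3*t) = (1 - cos(6*t))/2.
An antiderivative is F(t) = t/2 - sin(6*t)/12.
Then F(pi/6) - F(0) = (pi/12) - (0) = pi/12.

pi/12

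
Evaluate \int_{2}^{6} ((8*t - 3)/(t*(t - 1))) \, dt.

Factor the denominator: t**2 - t = t(t - 1).
Partial fractions: (8*t - 3)/(t*(t - 1)) = 3/t + 5/(t - 1).
An antiderivative is F(t) = 3*log(t) + 5*log(t - 1).
Then F(6) - F(2) = (3*log(2) + 3*log(3) + 5*log(5)) - (log(8)) = 3*log(3) + 5*log(5).

3*log(3) + 5*log(5)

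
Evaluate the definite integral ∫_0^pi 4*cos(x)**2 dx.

Use the identity cos^2(x) = (1 + cos(2*x))/2.
An antiderivative is F(x) = 2*x + sin(2*x).
Then F(pi) - F(0) = (2*pi) - (0) = 2*pi.

2*pi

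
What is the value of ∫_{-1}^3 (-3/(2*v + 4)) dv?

An antiderivative is F(v) = -3*log(2*v + 4)/2.
Then F(3) - F(-1) = (-3*log(10)/2) - (-3*log(2)/2) = -3*log(5)/2.

-3*log(5)/2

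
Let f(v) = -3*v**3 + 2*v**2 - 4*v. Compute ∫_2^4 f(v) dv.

By the power rule, an antiderivative is F(v) = -3*v**4/4 + 2*v**3/3 - 2*v**2.
Then F(4) - F(2) = (-544/3) - (-44/3) = -500/3.

-500/3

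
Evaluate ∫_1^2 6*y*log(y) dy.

Integrate by parts once (u = ln y, dv = 6*y dy).
An antiderivative is F(y) = 3*y**2*(2*log(y) - 1)/2.
Then F(2) - F(1) = (-6 + 12*log(2)) - (-3/2) = -9/2 + 12*log(2).

-9/2 + 12*log(2)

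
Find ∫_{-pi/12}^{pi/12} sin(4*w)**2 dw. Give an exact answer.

-sqrt(3)/16 + pi/12

Use the identity sin^2(4*w) = (1 - cos(8*w))/2.
An antiderivative is F(w) = w/2 - sin(8*w)/16.
Then F(pi/12) - F(-pi/12) = (-sqrt(3)/32 + pi/24) - (-pi/24 + sqrt(3)/32) = -sqrt(3)/16 + pi/12.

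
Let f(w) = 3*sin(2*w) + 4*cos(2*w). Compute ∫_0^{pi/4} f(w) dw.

An antiderivative is F(w) = 2*sin(2*w) - 3*cos(2*w)/2.
Then F(pi/4) - F(0) = (2) - (-3/2) = 7/2.

7/2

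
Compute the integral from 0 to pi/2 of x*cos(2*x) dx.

-1/2

Integrate by parts once (u = x, dv = cos(2*x) dx).
An antiderivative is F(x) = x*sin(2*x)/2 + cos(2*x)/4.
Then F(pi/2) - F(0) = (-1/4) - (1/4) = -1/2.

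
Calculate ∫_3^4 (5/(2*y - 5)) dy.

An antiderivative is F(y) = 5*log(2*y - 5)/2.
Then F(4) - F(3) = (5*log(3)/2) - (0) = 5*log(3)/2.

5*log(3)/2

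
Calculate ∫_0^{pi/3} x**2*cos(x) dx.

-sqrt(3) + sqrt(3)*pi**2/18 + pi/3

Integrate by parts twice (u = x^2, dv = cos(x) dx).
An antiderivative is F(x) = x**2*sin(x) + 2*x*cos(x) - 2*sin(x).
Then F(pi/3) - F(0) = (-sqrt(3) + sqrt(3)*pi**2/18 + pi/3) - (0) = -sqrt(3) + sqrt(3)*pi**2/18 + pi/3.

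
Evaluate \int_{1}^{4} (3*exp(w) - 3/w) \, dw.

An antiderivative is F(w) = 3*exp(w) - 3*log(w).
Then F(4) - F(1) = (-3*log(4) + 3*exp(4)) - (3*exp(1)) = -3*exp(1) - 3*log(4) + 3*exp(4).

-3*exp(1) - 3*log(4) + 3*exp(4)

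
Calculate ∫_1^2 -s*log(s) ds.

Integrate by parts once (u = ln s, dv = -s ds).
An antiderivative is F(s) = -s**2*(2*log(s) - 1)/4.
Then F(2) - F(1) = (1 - log(4)) - (1/4) = 3/4 - log(4).

3/4 - log(4)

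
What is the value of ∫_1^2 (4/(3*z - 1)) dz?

An antiderivative is F(z) = 4*log(3*z - 1)/3.
Then F(2) - F(1) = (4*log(5)/3) - (4*log(2)/3) = -4*log(2)/3 + 4*log(5)/3.

-4*log(2)/3 + 4*log(5)/3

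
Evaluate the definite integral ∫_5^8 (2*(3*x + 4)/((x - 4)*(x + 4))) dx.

Factor the denominator: x**2 - 16 = (x + 4)(x - 4).
Partial fractions: 2*(3*x + 4)/((x - 4)*(x + 4)) = 2/(x + 4) + 4/(x - 4).
An antiderivative is F(x) = 4*log(x - 4) + 2*log(x + 4).
Then F(8) - F(5) = (2*log(3) + 12*log(2)) - (log(81)) = -2*log(3) + 12*log(2).

-2*log(3) + 12*log(2)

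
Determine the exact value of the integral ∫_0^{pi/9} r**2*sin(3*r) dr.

-1/27 - pi**2/486 + sqrt(3)*pi/81

Integrate by parts twice (u = r^2, dv = sin(3*r) dr).
An antiderivative is F(r) = -r**2*cos(3*r)/3 + 2*r*sin(3*r)/9 + 2*cos(3*r)/27.
Then F(pi/9) - F(0) = (-pi**2/486 + 1/27 + sqrt(3)*pi/81) - (2/27) = -1/27 - pi**2/486 + sqrt(3)*pi/81.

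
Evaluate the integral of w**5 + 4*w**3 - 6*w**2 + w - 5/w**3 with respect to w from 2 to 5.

119139/40

By the power rule, an antiderivative is F(w) = w**6/6 + w**4 - 2*w**3 + w**2/2 + 5/(2*w**2).
Then F(5) - F(2) = (89753/30) - (319/24) = 119139/40.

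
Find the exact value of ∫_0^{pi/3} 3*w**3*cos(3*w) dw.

Integrate by parts 3 times (u = w^3, dv = 3*cos(3*w) dw).
An antiderivative is F(w) = w**3*sin(3*w) + w**2*cos(3*w) - 2*w*sin(3*w)/3 - 2*cos(3*w)/9.
Then F(pi/3) - F(0) = (2/9 - pi**2/9) - (-2/9) = 4/9 - pi**2/9.

4/9 - pi**2/9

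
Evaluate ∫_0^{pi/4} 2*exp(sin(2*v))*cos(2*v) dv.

Let u = sin(2*v), so du = 2*cos(2*v) dv. When v = 0, u = 0; when v = pi/4, u = 1.
The integral becomes ∫ exp(u) du from 0 to 1, with antiderivative exp(u).
Back in v: F(v) = exp(sin(2*v)).
Then F(pi/4) - F(0) = (E) - (1) = -1 + E.

-1 + E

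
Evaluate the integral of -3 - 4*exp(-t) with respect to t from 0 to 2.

An antiderivative is F(t) = -3*t + 4*exp(-t).
Then F(2) - F(0) = (-6 + 4*exp(-2)) - (4) = -10 + 4*exp(-2).

-10 + 4*exp(-2)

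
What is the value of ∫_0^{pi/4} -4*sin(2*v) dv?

An antiderivative is F(v) = 2*cos(2*v).
Then F(pi/4) - F(0) = (0) - (2) = -2.

-2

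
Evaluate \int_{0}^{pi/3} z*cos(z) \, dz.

Integrate by parts once (u = z, dv = cos(z) dz).
An antiderivative is F(z) = z*sin(z) + cos(z).
Then F(pi/3) - F(0) = (1/2 + sqrt(3)*pi/6) - (1) = -1/2 + sqrt(3)*pi/6.

-1/2 + sqrt(3)*pi/6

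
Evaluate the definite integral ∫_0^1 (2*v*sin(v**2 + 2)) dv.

cos(2) - cos(3)

Let u = v**2 + 2, so du = 2*v dv. When v = 0, u = 2; when v = 1, u = 3.
The integral becomes ∫ sin(u) du from 2 to 3, with antiderivative -cos(u).
Back in v: F(v) = -cos(v**2 + 2).
Then F(1) - F(0) = (-cos(3)) - (-cos(2)) = cos(2) - cos(3).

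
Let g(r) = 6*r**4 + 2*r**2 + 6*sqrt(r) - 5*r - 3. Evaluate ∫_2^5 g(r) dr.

By the power rule, an antiderivative is F(r) = 6*r**5/5 + 4*r**(3/2) + 2*r**3/3 - 5*r**2/2 - 3*r.
Then F(5) - F(2) = (20*sqrt(5) + 22535/6) - (8*sqrt(2) + 416/15) = -8*sqrt(2) + 20*sqrt(5) + 37281/10.

-8*sqrt(2) + 20*sqrt(5) + 37281/10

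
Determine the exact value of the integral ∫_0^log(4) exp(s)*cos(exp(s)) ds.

-sin(1) + sin(4)

Let u = exp(s), so du = exp(s) ds. When s = 0, u = 1; when s = log(4), u = 4.
The integral becomes ∫ cos(u) du from 1 to 4, with antiderivative sin(u).
Back in s: F(s) = sin(exp(s)).
Then F(log(4)) - F(0) = (sin(4)) - (sin(1)) = -sin(1) + sin(4).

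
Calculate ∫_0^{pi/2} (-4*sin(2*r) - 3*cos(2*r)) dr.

An antiderivative is F(r) = -3*sin(2*r)/2 + 2*cos(2*r).
Then F(pi/2) - F(0) = (-2) - (2) = -4.

-4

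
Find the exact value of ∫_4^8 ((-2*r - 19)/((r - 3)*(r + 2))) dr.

-3*log(3) - 2*log(5)

Factor the denominator: r**2 - r - 6 = (r + 2)(r - 3).
Partial fractions: (-2*r - 19)/((r - 3)*(r + 2)) = 3/(r + 2) - 5/(r - 3).
An antiderivative is F(r) = -5*log(r - 3) + 3*log(r + 2).
Then F(8) - F(4) = (log(8/25)) - (3*log(2) + 3*log(3)) = -3*log(3) - 2*log(5).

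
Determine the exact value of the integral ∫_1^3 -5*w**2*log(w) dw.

Integrate by parts once (u = ln w, dv = -5*w**2 dw).
An antiderivative is F(w) = -5*w**3*(3*log(w) - 1)/9.
Then F(3) - F(1) = (15 - 45*log(3)) - (5/9) = 130/9 - 45*log(3).

130/9 - 45*log(3)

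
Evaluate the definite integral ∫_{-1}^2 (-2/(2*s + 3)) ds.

-log(7)

An antiderivative is F(s) = -log(2*s + 3).
Then F(2) - F(-1) = (-log(7)) - (0) = -log(7).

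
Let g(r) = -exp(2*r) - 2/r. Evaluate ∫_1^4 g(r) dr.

-exp(8)/2 - log(16) + exp(2)/2

An antiderivative is F(r) = -exp(2*r)/2 - 2*log(r).
Then F(4) - F(1) = (-exp(8)/2 - log(16)) - (-exp(2)/2) = -exp(8)/2 - log(16) + exp(2)/2.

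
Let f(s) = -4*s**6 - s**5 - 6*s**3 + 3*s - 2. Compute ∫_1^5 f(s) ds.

-337080/7

By the power rule, an antiderivative is F(s) = -4*s**7/7 - s**6/6 - 3*s**4/2 + 3*s**2/2 - 2*s.
Then F(5) - F(1) = (-2022595/42) - (-115/42) = -337080/7.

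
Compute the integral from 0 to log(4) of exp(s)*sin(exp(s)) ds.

cos(1) - cos(4)

Let u = exp(s), so du = exp(s) ds. When s = 0, u = 1; when s = log(4), u = 4.
The integral becomes ∫ sin(u) du from 1 to 4, with antiderivative -cos(u).
Back in s: F(s) = -cos(exp(s)).
Then F(log(4)) - F(0) = (-cos(4)) - (-cos(1)) = cos(1) - cos(4).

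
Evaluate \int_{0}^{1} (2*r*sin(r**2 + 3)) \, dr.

cos(3) - cos(4)

Let u = r**2 + 3, so du = 2*r dr. When r = 0, u = 3; when r = 1, u = 4.
The integral becomes ∫ sin(u) du from 3 to 4, with antiderivative -cos(u).
Back in r: F(r) = -cos(r**2 + 3).
Then F(1) - F(0) = (-cos(4)) - (-cos(3)) = cos(3) - cos(4).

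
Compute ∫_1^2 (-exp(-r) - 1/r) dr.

-log(2) - exp(-1) + exp(-2)

An antiderivative is F(r) = -log(r) + exp(-r).
Then F(2) - F(1) = (-log(2) + exp(-2)) - (exp(-1)) = -log(2) - exp(-1) + exp(-2).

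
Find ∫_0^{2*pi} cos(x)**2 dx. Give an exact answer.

pi

Use the identity cos^2(x) = (1 + cos(2*x))/2.
An antiderivative is F(x) = x/2 + sin(2*x)/4.
Then F(2*pi) - F(0) = (pi) - (0) = pi.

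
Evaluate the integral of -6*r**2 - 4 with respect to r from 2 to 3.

-42

By the power rule, an antiderivative is F(r) = -2*r**3 - 4*r.
Then F(3) - F(2) = (-66) - (-24) = -42.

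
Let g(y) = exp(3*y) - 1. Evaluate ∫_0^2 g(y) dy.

-7/3 + exp(6)/3

An antiderivative is F(y) = exp(3*y)/3 - y.
Then F(2) - F(0) = (-2 + exp(6)/3) - (1/3) = -7/3 + exp(6)/3.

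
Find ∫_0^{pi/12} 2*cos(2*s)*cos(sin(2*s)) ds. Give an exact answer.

Let u = sin(2*s), so du = 2*cos(2*s) ds. When s = 0, u = 0; when s = pi/12, u = 1/2.
The integral becomes ∫ cos(u) du from 0 to 1/2, with antiderivative sin(u).
Back in s: F(s) = sin(sin(2*s)).
Then F(pi/12) - F(0) = (sin(1/2)) - (0) = sin(1/2).

sin(1/2)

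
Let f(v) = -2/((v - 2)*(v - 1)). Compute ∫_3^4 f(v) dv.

log(9/16)

Factor the denominator: v**2 - 3*v + 2 = (v - 1)(v - 2).
Partial fractions: -2/((v - 2)*(v - 1)) = 2/(v - 1) - 2/(v - 2).
An antiderivative is F(v) = -2*log(v - 2) + 2*log(v - 1).
Then F(4) - F(3) = (log(9/4)) - (log(4)) = log(9/16).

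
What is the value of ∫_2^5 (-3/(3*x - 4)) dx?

log(2/11)

An antiderivative is F(x) = -log(3*x - 4).
Then F(5) - F(2) = (-log(11)) - (-log(2)) = log(2/11).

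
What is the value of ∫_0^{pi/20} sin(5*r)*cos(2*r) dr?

Use the identity sin(5*r)cos(2*r) = [sin(7*r) + sin(3*r)]/2.
An antiderivative is F(r) = -cos(3*r)/6 - cos(7*r)/14.
Then F(pi/20) - F(0) = (-5*sqrt(sqrt(5) + 5)/84 - sqrt(10)/84 + sqrt(2)/84) - (-5/21) = -5*sqrt(sqrt(5) + 5)/84 - sqrt(10)/84 + sqrt(2)/84 + 5/21.

-5*sqrt(sqrt(5) + 5)/84 - sqrt(10)/84 + sqrt(2)/84 + 5/21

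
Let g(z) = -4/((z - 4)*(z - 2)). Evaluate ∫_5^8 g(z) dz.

Factor the denominator: z**2 - 6*z + 8 = (z - 2)(z - 4).
Partial fractions: -4/((z - 4)*(z - 2)) = 2/(z - 2) - 2/(z - 4).
An antiderivative is F(z) = -2*log(z - 4) + 2*log(z - 2).
Then F(8) - F(5) = (log(9/4)) - (log(9)) = -log(4).

-log(4)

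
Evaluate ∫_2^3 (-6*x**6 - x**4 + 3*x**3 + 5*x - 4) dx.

-244973/140

By the power rule, an antiderivative is F(x) = -6*x**7/7 - x**5/5 + 3*x**4/4 + 5*x**2/2 - 4*x.
Then F(3) - F(2) = (-259269/140) - (-3574/35) = -244973/140.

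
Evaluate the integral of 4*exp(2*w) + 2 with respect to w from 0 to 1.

An antiderivative is F(w) = 2*exp(2*w) + 2*w.
Then F(1) - F(0) = (2 + 2*exp(2)) - (2) = 2*exp(2).

2*exp(2)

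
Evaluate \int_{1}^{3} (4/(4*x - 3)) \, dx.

log(9)

An antiderivative is F(x) = log(4*x - 3).
Then F(3) - F(1) = (log(9)) - (0) = log(9).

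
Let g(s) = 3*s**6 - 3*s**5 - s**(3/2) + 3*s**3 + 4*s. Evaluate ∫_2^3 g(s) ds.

By the power rule, an antiderivative is F(s) = 3*s**7/7 - s**6/2 - 2*s**(5/2)/5 + 3*s**4/4 + 2*s**2.
Then F(3) - F(2) = (18243/28 - 18*sqrt(3)/5) - (300/7 - 8*sqrt(2)/5) = -18*sqrt(3)/5 + 8*sqrt(2)/5 + 17043/28.

-18*sqrt(3)/5 + 8*sqrt(2)/5 + 17043/28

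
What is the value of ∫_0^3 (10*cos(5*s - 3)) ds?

2*sin(12) + 2*sin(3)

Let u = 5*s - 3, so du = 5 ds. When s = 0, u = -3; when s = 3, u = 12.
The integral becomes 2·∫ cos(u) du from -3 to 12, with antiderivative 2*sin(u).
Back in s: F(s) = 2*sin(5*s - 3).
Then F(3) - F(0) = (2*sin(12)) - (-2*sin(3)) = 2*sin(12) + 2*sin(3).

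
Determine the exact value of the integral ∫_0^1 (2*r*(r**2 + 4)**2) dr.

61/3

Let u = r**2 + 4, so du = 2*r dr. When r = 0, u = 4; when r = 1, u = 5.
The integral becomes ∫ u**2 du from 4 to 5, with antiderivative u**3/3.
Back in r: F(r) = (r**2 + 4)**3/3.
Then F(1) - F(0) = (125/3) - (64/3) = 61/3.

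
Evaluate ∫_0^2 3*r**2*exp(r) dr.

Integrate by parts twice (u = r^2, dv = 3*exp(r) dr).
An antiderivative is F(r) = (3*r**2 - 6*r + 6)*exp(r).
Then F(2) - F(0) = (6*exp(2)) - (6) = -6 + 6*exp(2).

-6 + 6*exp(2)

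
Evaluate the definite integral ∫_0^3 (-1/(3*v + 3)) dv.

An antiderivative is F(v) = -log(3*v + 3)/3.
Then F(3) - F(0) = (-log(12)/3) - (-log(3)/3) = -log(12)/3 + log(3)/3.

-log(12)/3 + log(3)/3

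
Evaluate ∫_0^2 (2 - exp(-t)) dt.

exp(-2) + 3

An antiderivative is F(t) = 2*t + exp(-t).
Then F(2) - F(0) = (exp(-2) + 4) - (1) = exp(-2) + 3.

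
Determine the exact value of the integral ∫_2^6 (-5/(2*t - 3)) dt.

An antiderivative is F(t) = -5*log(2*t - 3)/2.
Then F(6) - F(2) = (-5*log(3)) - (0) = -5*log(3).

-5*log(3)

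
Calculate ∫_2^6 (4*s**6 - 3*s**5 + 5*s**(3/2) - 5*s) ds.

-8*sqrt(2) + 72*sqrt(6) + 955600/7

By the power rule, an antiderivative is F(s) = 4*s**7/7 - s**6/2 + 2*s**(5/2) - 5*s**2/2.
Then F(6) - F(2) = (72*sqrt(6) + 955818/7) - (8*sqrt(2) + 218/7) = -8*sqrt(2) + 72*sqrt(6) + 955600/7.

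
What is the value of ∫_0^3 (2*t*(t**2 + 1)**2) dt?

333

Let u = t**2 + 1, so du = 2*t dt. When t = 0, u = 1; when t = 3, u = 10.
The integral becomes ∫ u**2 du from 1 to 10, with antiderivative u**3/3.
Back in t: F(t) = (t**2 + 1)**3/3.
Then F(3) - F(0) = (1000/3) - (1/3) = 333.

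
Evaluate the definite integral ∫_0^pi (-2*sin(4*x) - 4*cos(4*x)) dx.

An antiderivative is F(x) = -sin(4*x) + cos(4*x)/2.
Then F(pi) - F(0) = (1/2) - (1/2) = 0.

0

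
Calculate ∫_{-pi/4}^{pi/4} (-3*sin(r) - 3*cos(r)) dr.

-3*sqrt(2)

An antiderivative is F(r) = -3*sin(r) + 3*cos(r).
Then F(pi/4) - F(-pi/4) = (0) - (3*sqrt(2)) = -3*sqrt(2).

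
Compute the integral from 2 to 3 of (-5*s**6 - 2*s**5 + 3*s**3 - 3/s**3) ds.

-92055/56

By the power rule, an antiderivative is F(s) = -5*s**7/7 - s**6/3 + 3*s**4/4 + 3/(2*s**2).
Then F(3) - F(2) = (-146515/84) - (-16865/168) = -92055/56.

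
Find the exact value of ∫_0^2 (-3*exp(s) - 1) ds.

1 - 3*exp(2)

An antiderivative is F(s) = -s - 3*exp(s).
Then F(2) - F(0) = (-3*exp(2) - 2) - (-3) = 1 - 3*exp(2).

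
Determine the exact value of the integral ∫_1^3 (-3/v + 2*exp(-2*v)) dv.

An antiderivative is F(v) = -3*log(v) - exp(-2*v).
Then F(3) - F(1) = (-3*log(3) - exp(-6)) - (-exp(-2)) = -3*log(3) - exp(-6) + exp(-2).

-3*log(3) - exp(-6) + exp(-2)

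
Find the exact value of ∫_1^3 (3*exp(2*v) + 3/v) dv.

-3*exp(2)/2 + log(27) + 3*exp(6)/2

An antiderivative is F(v) = 3*exp(2*v)/2 + 3*log(v).
Then F(3) - F(1) = (log(27) + 3*exp(6)/2) - (3*exp(2)/2) = -3*exp(2)/2 + log(27) + 3*exp(6)/2.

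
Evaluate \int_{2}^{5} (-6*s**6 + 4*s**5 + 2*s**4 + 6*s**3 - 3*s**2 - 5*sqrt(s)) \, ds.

By the power rule, an antiderivative is F(s) = -6*s**7/7 + 2*s**6/3 + 2*s**5/5 + 3*s**4/2 - 10*s**(3/2)/3 - s**3.
Then F(5) - F(2) = (-2288375/42 - 50*sqrt(5)/3) - (-4016/105 - 20*sqrt(2)/3) = -3811281/70 - 50*sqrt(5)/3 + 20*sqrt(2)/3.

-3811281/70 - 50*sqrt(5)/3 + 20*sqrt(2)/3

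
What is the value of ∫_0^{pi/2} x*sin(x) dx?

Integrate by parts once (u = x, dv = sin(x) dx).
An antiderivative is F(x) = -x*cos(x) + sin(x).
Then F(pi/2) - F(0) = (1) - (0) = 1.

1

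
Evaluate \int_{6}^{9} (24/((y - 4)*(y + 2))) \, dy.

-4*log(11) + 8*log(2) + 4*log(5)

Factor the denominator: y**2 - 2*y - 8 = (y + 2)(y - 4).
Partial fractions: 24/((y - 4)*(y + 2)) = -4/(y + 2) + 4/(y - 4).
An antiderivative is F(y) = 4*log(y - 4) - 4*log(y + 2).
Then F(9) - F(6) = (-4*log(11) + 4*log(5)) - (-8*log(2)) = -4*log(11) + 8*log(2) + 4*log(5).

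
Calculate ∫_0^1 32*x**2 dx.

32/3

Let u = 2*x, so du = 2 dx. When x = 0, u = 0; when x = 1, u = 2.
The integral becomes 4·∫ u**2 du from 0 to 2, with antiderivative 4*u**3/3.
Back in x: F(x) = 32*x**3/3.
Then F(1) - F(0) = (32/3) - (0) = 32/3.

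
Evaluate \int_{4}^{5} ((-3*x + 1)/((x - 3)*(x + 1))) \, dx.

Factor the denominator: x**2 - 2*x - 3 = (x + 1)(x - 3).
Partial fractions: (-3*x + 1)/((x - 3)*(x + 1)) = -1/(x + 1) - 2/(x - 3).
An antiderivative is F(x) = -2*log(x - 3) - log(x + 1).
Then F(5) - F(4) = (-log(24)) - (-log(5)) = log(5/24).

log(5/24)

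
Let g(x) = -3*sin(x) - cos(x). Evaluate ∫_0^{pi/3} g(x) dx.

-3/2 - sqrt(3)/2

An antiderivative is F(x) = -sin(x) + 3*cos(x).
Then F(pi/3) - F(0) = (3/2 - sqrt(3)/2) - (3) = -3/2 - sqrt(3)/2.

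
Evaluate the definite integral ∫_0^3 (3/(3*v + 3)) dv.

log(4)

Let u = 3*v + 3, so du = 3 dv. When v = 0, u = 3; when v = 3, u = 12.
The integral becomes ∫ 1/u du from 3 to 12, with antiderivative log(u).
Back in v: F(v) = log(3*v + 3).
Then F(3) - F(0) = (log(12)) - (log(3)) = log(4).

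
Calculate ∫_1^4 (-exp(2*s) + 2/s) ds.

An antiderivative is F(s) = -exp(2*s)/2 + 2*log(s).
Then F(4) - F(1) = (-exp(8)/2 + log(16)) - (-exp(2)/2) = -exp(8)/2 + log(16) + exp(2)/2.

-exp(8)/2 + log(16) + exp(2)/2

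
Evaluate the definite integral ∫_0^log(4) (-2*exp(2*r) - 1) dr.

An antiderivative is F(r) = -exp(2*r) - r.
Then F(log(4)) - F(0) = (-16 - log(4)) - (-1) = -15 - log(4).

-15 - log(4)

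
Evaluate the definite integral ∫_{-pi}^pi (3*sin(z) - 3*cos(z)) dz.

An antiderivative is F(z) = -3*sin(z) - 3*cos(z).
Then F(pi) - F(-pi) = (3) - (3) = 0.

0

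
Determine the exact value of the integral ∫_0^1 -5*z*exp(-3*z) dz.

-5/9 + 20*exp(-3)/9

Integrate by parts once (u = z, dv = -5*exp(-3*z) dz).
An antiderivative is F(z) = (15*z + 5)*exp(-3*z)/9.
Then F(1) - F(0) = (20*exp(-3)/9) - (5/9) = -5/9 + 20*exp(-3)/9.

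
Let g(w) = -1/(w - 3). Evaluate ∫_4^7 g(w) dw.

-log(4)

An antiderivative is F(w) = -log(w - 3).
Then F(7) - F(4) = (-log(4)) - (0) = -log(4).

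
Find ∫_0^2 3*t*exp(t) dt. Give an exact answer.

Integrate by parts once (u = t, dv = 3*exp(t) dt).
An antiderivative is F(t) = (3*t - 3)*exp(t).
Then F(2) - F(0) = (3*exp(2)) - (-3) = 3 + 3*exp(2).

3 + 3*exp(2)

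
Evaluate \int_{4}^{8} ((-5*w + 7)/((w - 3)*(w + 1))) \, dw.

-6*log(3) + log(5)

Factor the denominator: w**2 - 2*w - 3 = (w + 1)(w - 3).
Partial fractions: (-5*w + 7)/((w - 3)*(w + 1)) = -3/(w + 1) - 2/(w - 3).
An antiderivative is F(w) = -2*log(w - 3) - 3*log(w + 1).
Then F(8) - F(4) = (-6*log(3) - 2*log(5)) - (-3*log(5)) = -6*log(3) + log(5).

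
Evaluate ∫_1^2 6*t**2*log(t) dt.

-14/3 + 16*log(2)

Integrate by parts once (u = ln t, dv = 6*t**2 dt).
An antiderivative is F(t) = 2*t**3*(3*log(t) - 1)/3.
Then F(2) - F(1) = (-16/3 + 16*log(2)) - (-2/3) = -14/3 + 16*log(2).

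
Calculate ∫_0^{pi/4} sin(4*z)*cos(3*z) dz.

Use the identity sin(4*z)cos(3*z) = [sin(7*z) + sin(z)]/2.
An antiderivative is F(z) = -cos(z)/2 - cos(7*z)/14.
Then F(pi/4) - F(0) = (-2*sqrt(2)/7) - (-4/7) = 4/7 - 2*sqrt(2)/7.

4/7 - 2*sqrt(2)/7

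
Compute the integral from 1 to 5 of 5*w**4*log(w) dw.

Integrate by parts once (u = ln w, dv = 5*w**4 dw).
An antiderivative is F(w) = w**5*(5*log(w) - 1)/5.
Then F(5) - F(1) = (-625 + 3125*log(5)) - (-1/5) = -3124/5 + 3125*log(5).

-3124/5 + 3125*log(5)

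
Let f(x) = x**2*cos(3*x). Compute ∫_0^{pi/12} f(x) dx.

sqrt(2)*(-32 + pi**2 + 8*pi)/864

Integrate by parts twice (u = x^2, dv = cos(3*x) dx).
An antiderivative is F(x) = x**2*sin(3*x)/3 + 2*x*cos(3*x)/9 - 2*sin(3*x)/27.
Then F(pi/12) - F(0) = (sqrt(2)*(-32 + pi**2 + 8*pi)/864) - (0) = sqrt(2)*(-32 + pi**2 + 8*pi)/864.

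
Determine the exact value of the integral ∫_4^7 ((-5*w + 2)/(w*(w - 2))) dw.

-4*log(5) - log(7) + 6*log(2)

Factor the denominator: w**2 - 2*w = w(w - 2).
Partial fractions: (-5*w + 2)/(w*(w - 2)) = -1/w - 4/(w - 2).
An antiderivative is F(w) = -log(w) - 4*log(w - 2).
Then F(7) - F(4) = (-4*log(5) - log(7)) - (-log(64)) = -4*log(5) - log(7) + 6*log(2).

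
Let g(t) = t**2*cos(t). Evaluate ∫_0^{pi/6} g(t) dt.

Integrate by parts twice (u = t^2, dv = cos(t) dt).
An antiderivative is F(t) = t**2*sin(t) + 2*t*cos(t) - 2*sin(t).
Then F(pi/6) - F(0) = (-1 + pi**2/72 + sqrt(3)*pi/6) - (0) = -1 + pi**2/72 + sqrt(3)*pi/6.

-1 + pi**2/72 + sqrt(3)*pi/6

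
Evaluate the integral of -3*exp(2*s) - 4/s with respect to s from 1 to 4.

-3*exp(8)/2 - 8*log(2) + 3*exp(2)/2

An antiderivative is F(s) = -3*exp(2*s)/2 - 4*log(s).
Then F(4) - F(1) = (-3*exp(8)/2 - 8*log(2)) - (-3*exp(2)/2) = -3*exp(8)/2 - 8*log(2) + 3*exp(2)/2.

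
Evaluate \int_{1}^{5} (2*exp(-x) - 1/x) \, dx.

-log(5) - 2*exp(-5) + 2*exp(-1)

An antiderivative is F(x) = -log(x) - 2*exp(-x).
Then F(5) - F(1) = (-log(5) - 2*exp(-5)) - (-2*exp(-1)) = -log(5) - 2*exp(-5) + 2*exp(-1).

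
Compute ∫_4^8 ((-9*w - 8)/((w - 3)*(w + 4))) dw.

-5*log(5) - 4*log(3) + 4*log(2)

Factor the denominator: w**2 + w - 12 = (w + 4)(w - 3).
Partial fractions: (-9*w - 8)/((w - 3)*(w + 4)) = -4/(w + 4) - 5/(w - 3).
An antiderivative is F(w) = -5*log(w - 3) - 4*log(w + 4).
Then F(8) - F(4) = (-5*log(5) - 8*log(2) - 4*log(3)) - (-12*log(2)) = -5*log(5) - 4*log(3) + 4*log(2).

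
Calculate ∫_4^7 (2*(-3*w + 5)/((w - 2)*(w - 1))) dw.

Factor the denominator: w**2 - 3*w + 2 = (w - 1)(w - 2).
Partial fractions: 2*(-3*w + 5)/((w - 2)*(w - 1)) = -4/(w - 1) - 2/(w - 2).
An antiderivative is F(w) = -2*log(w - 2) - 4*log(w - 1).
Then F(7) - F(4) = (-4*log(3) - 2*log(5) - 4*log(2)) - (-4*log(3) - 2*log(2)) = -log(100).

-log(100)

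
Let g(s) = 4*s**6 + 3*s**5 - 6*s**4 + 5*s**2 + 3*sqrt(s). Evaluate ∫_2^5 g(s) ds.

By the power rule, an antiderivative is F(s) = 4*s**7/7 + s**6/2 - 6*s**5/5 + 2*s**(3/2) + 5*s**3/3.
Then F(5) - F(2) = (10*sqrt(5) + 2054375/42) - (4*sqrt(2) + 8408/105) = -4*sqrt(2) + 10*sqrt(5) + 3418353/70.

-4*sqrt(2) + 10*sqrt(5) + 3418353/70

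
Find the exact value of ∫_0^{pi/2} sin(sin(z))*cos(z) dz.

Let u = sin(z), so du = cos(z) dz. When z = 0, u = 0; when z = pi/2, u = 1.
The integral becomes ∫ sin(u) du from 0 to 1, with antiderivative -cos(u).
Back in z: F(z) = -cos(sin(z)).
Then F(pi/2) - F(0) = (-cos(1)) - (-1) = 1 - cos(1).

1 - cos(1)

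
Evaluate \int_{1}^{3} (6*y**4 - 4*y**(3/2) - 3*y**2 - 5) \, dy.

By the power rule, an antiderivative is F(y) = -8*y**(5/2)/5 + 6*y**5/5 - y**3 - 5*y.
Then F(3) - F(1) = (1248/5 - 72*sqrt(3)/5) - (-32/5) = 256 - 72*sqrt(3)/5.

256 - 72*sqrt(3)/5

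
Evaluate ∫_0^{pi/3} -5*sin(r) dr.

An antiderivative is F(r) = 5*cos(r).
Then F(pi/3) - F(0) = (5/2) - (5) = -5/2.

-5/2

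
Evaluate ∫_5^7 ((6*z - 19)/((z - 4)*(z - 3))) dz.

log(2) + 5*log(3)

Factor the denominator: z**2 - 7*z + 12 = (z - 3)(z - 4).
Partial fractions: (6*z - 19)/((z - 4)*(z - 3)) = 1/(z - 3) + 5/(z - 4).
An antiderivative is F(z) = 5*log(z - 4) + log(z - 3).
Then F(7) - F(5) = (2*log(2) + 5*log(3)) - (log(2)) = log(2) + 5*log(3).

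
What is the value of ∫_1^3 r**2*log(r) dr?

-26/9 + 9*log(3)

Integrate by parts once (u = ln r, dv = r**2 dr).
An antiderivative is F(r) = r**3*(3*log(r) - 1)/9.
Then F(3) - F(1) = (-3 + 9*log(3)) - (-1/9) = -26/9 + 9*log(3).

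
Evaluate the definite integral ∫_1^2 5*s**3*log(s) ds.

-75/16 + 20*log(2)

Integrate by parts once (u = ln s, dv = 5*s**3 ds).
An antiderivative is F(s) = 5*s**4*(4*log(s) - 1)/16.
Then F(2) - F(1) = (-5 + 20*log(2)) - (-5/16) = -75/16 + 20*log(2).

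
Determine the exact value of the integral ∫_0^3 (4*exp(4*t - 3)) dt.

-(1 - exp(12))*exp(-3)

Let u = 4*t - 3, so du = 4 dt. When t = 0, u = -3; when t = 3, u = 9.
The integral becomes ∫ exp(u) du from -3 to 9, with antiderivative exp(u).
Back in t: F(t) = exp(4*t - 3).
Then F(3) - F(0) = (exp(9)) - (exp(-3)) = -(1 - exp(12))*exp(-3).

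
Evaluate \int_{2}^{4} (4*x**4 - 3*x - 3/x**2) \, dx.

By the power rule, an antiderivative is F(x) = 4*x**5/5 - 3*x**2/2 + 3/x.
Then F(4) - F(2) = (15919/20) - (211/10) = 15497/20.

15497/20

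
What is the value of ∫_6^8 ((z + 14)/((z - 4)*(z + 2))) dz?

Factor the denominator: z**2 - 2*z - 8 = (z + 2)(z - 4).
Partial fractions: (z + 14)/((z - 4)*(z + 2)) = -2/(z + 2) + 3/(z - 4).
An antiderivative is F(z) = 3*log(z - 4) - 2*log(z + 2).
Then F(8) - F(6) = (log(16/25)) - (-log(8)) = -2*log(5) + 7*log(2).

-2*log(5) + 7*log(2)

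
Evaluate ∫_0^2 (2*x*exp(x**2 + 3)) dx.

-exp(3) + exp(7)

Let u = x**2 + 3, so du = 2*x dx. When x = 0, u = 3; when x = 2, u = 7.
The integral becomes ∫ exp(u) du from 3 to 7, with antiderivative exp(u).
Back in x: F(x) = exp(x**2 + 3).
Then F(2) - F(0) = (exp(7)) - (exp(3)) = -exp(3) + exp(7).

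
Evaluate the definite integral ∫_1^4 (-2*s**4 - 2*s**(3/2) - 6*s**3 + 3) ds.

-1615/2

By the power rule, an antiderivative is F(s) = -4*s**(5/2)/5 - 2*s**5/5 - 3*s**4/2 + 3*s.
Then F(4) - F(1) = (-4036/5) - (3/10) = -1615/2.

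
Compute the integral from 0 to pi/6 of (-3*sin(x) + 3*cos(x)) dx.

-3/2 + 3*sqrt(3)/2

An antiderivative is F(x) = 3*sin(x) + 3*cos(x).
Then F(pi/6) - F(0) = (3/2 + 3*sqrt(3)/2) - (3) = -3/2 + 3*sqrt(3)/2.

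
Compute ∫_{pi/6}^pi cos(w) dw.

-1/2

An antiderivative is F(w) = sin(w).
Then F(pi) - F(pi/6) = (0) - (1/2) = -1/2.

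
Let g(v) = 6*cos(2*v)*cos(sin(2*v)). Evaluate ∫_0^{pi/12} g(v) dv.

Let u = sin(2*v), so du = 2*cos(2*v) dv. When v = 0, u = 0; when v = pi/12, u = 1/2.
The integral becomes 3·∫ cos(u) du from 0 to 1/2, with antiderivative 3*sin(u).
Back in v: F(v) = 3*sin(sin(2*v)).
Then F(pi/12) - F(0) = (3*sin(1/2)) - (0) = 3*sin(1/2).

3*sin(1/2)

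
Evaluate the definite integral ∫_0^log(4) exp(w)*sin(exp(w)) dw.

cos(1) - cos(4)

Let u = exp(w), so du = exp(w) dw. When w = 0, u = 1; when w = log(4), u = 4.
The integral becomes ∫ sin(u) du from 1 to 4, with antiderivative -cos(u).
Back in w: F(w) = -cos(exp(w)).
Then F(log(4)) - F(0) = (-cos(4)) - (-cos(1)) = cos(1) - cos(4).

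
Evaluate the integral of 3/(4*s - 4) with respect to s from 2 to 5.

3*log(2)/2

An antiderivative is F(s) = 3*log(4*s - 4)/4.
Then F(5) - F(2) = (log(8)) - (3*log(2)/2) = 3*log(2)/2.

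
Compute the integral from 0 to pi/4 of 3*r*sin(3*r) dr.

Integrate by parts once (u = r, dv = 3*sin(3*r) dr).
An antiderivative is F(r) = -r*cos(3*r) + sin(3*r)/3.
Then F(pi/4) - F(0) = (sqrt(2)*(4 + 3*pi)/24) - (0) = sqrt(2)*(4 + 3*pi)/24.

sqrt(2)*(4 + 3*pi)/24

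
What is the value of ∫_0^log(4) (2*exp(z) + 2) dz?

log(16) + 6

An antiderivative is F(z) = 2*z + 2*exp(z).
Then F(log(4)) - F(0) = (4*log(2) + 8) - (2) = log(16) + 6.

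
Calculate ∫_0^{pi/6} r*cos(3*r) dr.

-1/9 + pi/18

Integrate by parts once (u = r, dv = cos(3*r) dr).
An antiderivative is F(r) = r*sin(3*r)/3 + cos(3*r)/9.
Then F(pi/6) - F(0) = (pi/18) - (1/9) = -1/9 + pi/18.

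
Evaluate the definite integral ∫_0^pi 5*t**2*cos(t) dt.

-10*pi

Integrate by parts twice (u = t^2, dv = 5*cos(t) dt).
An antiderivative is F(t) = 5*t**2*sin(t) + 10*t*cos(t) - 10*sin(t).
Then F(pi) - F(0) = (-10*pi) - (0) = -10*pi.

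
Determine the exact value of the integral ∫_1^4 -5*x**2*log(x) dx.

Integrate by parts once (u = ln x, dv = -5*x**2 dx).
An antiderivative is F(x) = -5*x**3*(3*log(x) - 1)/9.
Then F(4) - F(1) = (320/9 - 640*log(2)/3) - (5/9) = 35 - 640*log(2)/3.

35 - 640*log(2)/3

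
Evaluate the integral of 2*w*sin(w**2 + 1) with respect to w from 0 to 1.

Let u = w**2 + 1, so du = 2*w dw. When w = 0, u = 1; when w = 1, u = 2.
The integral becomes ∫ sin(u) du from 1 to 2, with antiderivative -cos(u).
Back in w: F(w) = -cos(w**2 + 1).
Then F(1) - F(0) = (-cos(2)) - (-cos(1)) = -cos(2) + cos(1).

-cos(2) + cos(1)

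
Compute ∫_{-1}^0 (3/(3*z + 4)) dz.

An antiderivative is F(z) = log(3*z + 4).
Then F(0) - F(-1) = (log(4)) - (0) = log(4).

log(4)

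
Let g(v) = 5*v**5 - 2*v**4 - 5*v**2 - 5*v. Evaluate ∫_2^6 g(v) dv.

By the power rule, an antiderivative is F(v) = 5*v**6/6 - 2*v**5/5 - 5*v**3/3 - 5*v**2/2.
Then F(6) - F(2) = (176598/5) - (86/5) = 176512/5.

176512/5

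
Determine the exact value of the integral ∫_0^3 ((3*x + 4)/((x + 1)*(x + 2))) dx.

Factor the denominator: x**2 + 3*x + 2 = (x + 2)(x + 1).
Partial fractions: (3*x + 4)/((x + 1)*(x + 2)) = 2/(x + 2) + 1/(x + 1).
An antiderivative is F(x) = log(x + 1) + 2*log(x + 2).
Then F(3) - F(0) = (log(100)) - (log(4)) = log(25).

log(25)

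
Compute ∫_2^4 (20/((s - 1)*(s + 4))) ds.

Factor the denominator: s**2 + 3*s - 4 = (s + 4)(s - 1).
Partial fractions: 20/((s - 1)*(s + 4)) = -4/(s + 4) + 4/(s - 1).
An antiderivative is F(s) = 4*log(s - 1) - 4*log(s + 4).
Then F(4) - F(2) = (-12*log(2) + 4*log(3)) - (-4*log(3) - 4*log(2)) = -8*log(2) + 8*log(3).

-8*log(2) + 8*log(3)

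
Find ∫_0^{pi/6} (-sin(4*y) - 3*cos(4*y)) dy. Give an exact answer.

An antiderivative is F(y) = -3*sin(4*y)/4 + cos(4*y)/4.
Then F(pi/6) - F(0) = (-3*sqrt(3)/8 - 1/8) - (1/4) = -3*sqrt(3)/8 - 3/8.

-3*sqrt(3)/8 - 3/8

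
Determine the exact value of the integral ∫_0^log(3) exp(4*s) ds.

Let u = exp(s), so du = exp(s) ds. When s = 0, u = 1; when s = log(3), u = 3.
The integral becomes ∫ u**3 du from 1 to 3, with antiderivative u**4/4.
Back in s: F(s) = exp(4*s)/4.
Then F(log(3)) - F(0) = (81/4) - (1/4) = 20.

20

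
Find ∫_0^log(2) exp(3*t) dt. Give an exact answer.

7/3

Let u = exp(t), so du = exp(t) dt. When t = 0, u = 1; when t = log(2), u = 2.
The integral becomes ∫ u**2 du from 1 to 2, with antiderivative u**3/3.
Back in t: F(t) = exp(3*t)/3.
Then F(log(2)) - F(0) = (8/3) - (1/3) = 7/3.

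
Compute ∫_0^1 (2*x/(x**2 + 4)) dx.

log(5/4)

Let u = x**2 + 4, so du = 2*x dx. When x = 0, u = 4; when x = 1, u = 5.
The integral becomes ∫ 1/u du from 4 to 5, with antiderivative log(u).
Back in x: F(x) = log(x**2 + 4).
Then F(1) - F(0) = (log(5)) - (log(4)) = log(5/4).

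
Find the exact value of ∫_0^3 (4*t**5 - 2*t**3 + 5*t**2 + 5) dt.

By the power rule, an antiderivative is F(t) = 2*t**6/3 - t**4/2 + 5*t**3/3 + 5*t.
Then F(3) - F(0) = (1011/2) - (0) = 1011/2.

1011/2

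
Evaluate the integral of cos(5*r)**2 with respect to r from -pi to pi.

Use the identity cos^2(5*r) = (1 + cos(10*r))/2.
An antiderivative is F(r) = r/2 + sin(10*r)/20.
Then F(pi) - F(-pi) = (pi/2) - (-pi/2) = pi.

pi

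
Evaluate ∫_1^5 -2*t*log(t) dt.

12 - 25*log(5)

Integrate by parts once (u = ln t, dv = -2*t dt).
An antiderivative is F(t) = -t**2*(2*log(t) - 1)/2.
Then F(5) - F(1) = (25/2 - 25*log(5)) - (1/2) = 12 - 25*log(5).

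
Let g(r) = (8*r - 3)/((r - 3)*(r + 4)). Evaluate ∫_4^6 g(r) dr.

-10*log(2) + 3*log(3) + 5*log(5)

Factor the denominator: r**2 + r - 12 = (r + 4)(r - 3).
Partial fractions: (8*r - 3)/((r - 3)*(r + 4)) = 5/(r + 4) + 3/(r - 3).
An antiderivative is F(r) = 3*log(r - 3) + 5*log(r + 4).
Then F(6) - F(4) = (3*log(3) + 5*log(2) + 5*log(5)) - (15*log(2)) = -10*log(2) + 3*log(3) + 5*log(5).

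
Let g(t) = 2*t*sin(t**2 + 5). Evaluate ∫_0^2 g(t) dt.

cos(5) - cos(9)

Let u = t**2 + 5, so du = 2*t dt. When t = 0, u = 5; when t = 2, u = 9.
The integral becomes ∫ sin(u) du from 5 to 9, with antiderivative -cos(u).
Back in t: F(t) = -cos(t**2 + 5).
Then F(2) - F(0) = (-cos(9)) - (-cos(5)) = cos(5) - cos(9).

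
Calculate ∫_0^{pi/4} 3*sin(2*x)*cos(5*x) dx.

-5*sqrt(2)/14 - 2/7

Use the identity sin(2*x)cos(5*x) = [sin(7*x) + sin(-3*x)]/2.
An antiderivative is F(x) = cos(3*x)/2 - 3*cos(7*x)/14.
Then F(pi/4) - F(0) = (-5*sqrt(2)/14) - (2/7) = -5*sqrt(2)/14 - 2/7.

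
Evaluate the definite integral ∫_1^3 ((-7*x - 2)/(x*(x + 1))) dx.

-5*log(2) - 2*log(3)

Factor the denominator: x**2 + x = (x + 1)x.
Partial fractions: (-7*x - 2)/(x*(x + 1)) = -5/(x + 1) - 2/x.
An antiderivative is F(x) = -2*log(x) - 5*log(x + 1).
Then F(3) - F(1) = (-10*log(2) - 2*log(3)) - (-log(32)) = -5*log(2) - 2*log(3).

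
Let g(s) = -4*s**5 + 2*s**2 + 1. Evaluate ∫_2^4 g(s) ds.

By the power rule, an antiderivative is F(s) = -2*s**6/3 + 2*s**3/3 + s.
Then F(4) - F(2) = (-2684) - (-106/3) = -7946/3.

-7946/3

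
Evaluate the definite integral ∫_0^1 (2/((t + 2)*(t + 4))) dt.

log(6/5)

Factor the denominator: t**2 + 6*t + 8 = (t + 4)(t + 2).
Partial fractions: 2/((t + 2)*(t + 4)) = -1/(t + 4) + 1/(t + 2).
An antiderivative is F(t) = log(t + 2) - log(t + 4).
Then F(1) - F(0) = (log(3/5)) - (-log(2)) = log(6/5).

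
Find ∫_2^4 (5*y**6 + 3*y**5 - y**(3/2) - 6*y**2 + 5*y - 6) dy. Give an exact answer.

8*sqrt(2)/5 + 473222/35

By the power rule, an antiderivative is F(y) = 5*y**7/7 + y**6/2 - 2*y**(5/2)/5 - 2*y**3 + 5*y**2/2 - 6*y.
Then F(4) - F(2) = (476912/35) - (738/7 - 8*sqrt(2)/5) = 8*sqrt(2)/5 + 473222/35.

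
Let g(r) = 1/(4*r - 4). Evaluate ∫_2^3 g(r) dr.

log(2)/4

An antiderivative is F(r) = log(4*r - 4)/4.
Then F(3) - F(2) = (3*log(2)/4) - (log(2)/2) = log(2)/4.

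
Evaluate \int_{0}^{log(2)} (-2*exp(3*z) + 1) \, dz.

-14/3 + log(2)

An antiderivative is F(z) = -2*exp(3*z)/3 + z.
Then F(log(2)) - F(0) = (-16/3 + log(2)) - (-2/3) = -14/3 + log(2).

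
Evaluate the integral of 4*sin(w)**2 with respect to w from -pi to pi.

Use the identity sin^2(w) = (1 - cos(2*w))/2.
An antiderivative is F(w) = 2*w - sin(2*w).
Then F(pi) - F(-pi) = (2*pi) - (-2*pi) = 4*pi.

4*pi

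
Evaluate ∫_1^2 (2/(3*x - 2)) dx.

4*log(2)/3

An antiderivative is F(x) = 2*log(3*x - 2)/3.
Then F(2) - F(1) = (4*log(2)/3) - (0) = 4*log(2)/3.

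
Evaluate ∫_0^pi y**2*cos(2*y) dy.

pi/2

Integrate by parts twice (u = y^2, dv = cos(2*y) dy).
An antiderivative is F(y) = y**2*sin(2*y)/2 + y*cos(2*y)/2 - sin(2*y)/4.
Then F(pi) - F(0) = (pi/2) - (0) = pi/2.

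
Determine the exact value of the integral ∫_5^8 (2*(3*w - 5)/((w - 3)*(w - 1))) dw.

Factor the denominator: w**2 - 4*w + 3 = (w - 1)(w - 3).
Partial fractions: 2*(3*w - 5)/((w - 3)*(w - 1)) = 2/(w - 1) + 4/(w - 3).
An antiderivative is F(w) = 4*log(w - 3) + 2*log(w - 1).
Then F(8) - F(5) = (2*log(7) + 4*log(5)) - (8*log(2)) = -8*log(2) + 2*log(7) + 4*log(5).

-8*log(2) + 2*log(7) + 4*log(5)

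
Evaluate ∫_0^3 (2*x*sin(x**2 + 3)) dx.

Let u = x**2 + 3, so du = 2*x dx. When x = 0, u = 3; when x = 3, u = 12.
The integral becomes ∫ sin(u) du from 3 to 12, with antiderivative -cos(u).
Back in x: F(x) = -cos(x**2 + 3).
Then F(3) - F(0) = (-cos(12)) - (-cos(3)) = cos(3) - cos(12).

cos(3) - cos(12)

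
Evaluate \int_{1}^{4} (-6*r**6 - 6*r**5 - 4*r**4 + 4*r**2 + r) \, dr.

By the power rule, an antiderivative is F(r) = -6*r**7/7 - r**6 - 4*r**5/5 + 4*r**3/3 + r**2/2.
Then F(4) - F(1) = (-1980856/105) - (-173/210) = -1320513/70.

-1320513/70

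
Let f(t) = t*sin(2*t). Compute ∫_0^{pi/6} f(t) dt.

Integrate by parts once (u = t, dv = sin(2*t) dt).
An antiderivative is F(t) = -t*cos(2*t)/2 + sin(2*t)/4.
Then F(pi/6) - F(0) = (-pi/24 + sqrt(3)/8) - (0) = -pi/24 + sqrt(3)/8.

-pi/24 + sqrt(3)/8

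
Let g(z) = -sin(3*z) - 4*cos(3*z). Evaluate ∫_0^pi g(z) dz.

-2/3

An antiderivative is F(z) = -4*sin(3*z)/3 + cos(3*z)/3.
Then F(pi) - F(0) = (-1/3) - (1/3) = -2/3.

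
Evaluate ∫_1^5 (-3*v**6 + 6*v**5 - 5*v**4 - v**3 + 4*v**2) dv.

By the power rule, an antiderivative is F(v) = -3*v**7/7 + v**6 - v**5 - v**4/4 + 4*v**3/3.
Then F(5) - F(1) = (-1761625/84) - (55/84) = -440420/21.

-440420/21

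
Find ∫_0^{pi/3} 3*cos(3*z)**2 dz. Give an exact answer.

pi/2

Use the identity cos^2(3*z) = (1 + cos(6*z))/2.
An antiderivative is F(z) = 3*z/2 + sin(6*z)/4.
Then F(pi/3) - F(0) = (pi/2) - (0) = pi/2.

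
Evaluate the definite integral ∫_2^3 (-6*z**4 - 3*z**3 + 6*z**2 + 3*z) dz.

By the power rule, an antiderivative is F(z) = -6*z**5/5 - 3*z**4/4 + 2*z**3 + 3*z**2/2.
Then F(3) - F(2) = (-5697/20) - (-142/5) = -5129/20.

-5129/20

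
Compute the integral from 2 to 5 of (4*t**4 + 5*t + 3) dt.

By the power rule, an antiderivative is F(t) = 4*t**5/5 + 5*t**2/2 + 3*t.
Then F(5) - F(2) = (5155/2) - (208/5) = 25359/10.

25359/10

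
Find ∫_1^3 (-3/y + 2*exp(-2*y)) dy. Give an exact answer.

-3*log(3) - exp(-6) + exp(-2)

An antiderivative is F(y) = -3*log(y) - exp(-2*y).
Then F(3) - F(1) = (-3*log(3) - exp(-6)) - (-exp(-2)) = -3*log(3) - exp(-6) + exp(-2).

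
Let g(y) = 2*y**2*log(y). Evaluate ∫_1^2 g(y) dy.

-14/9 + 16*log(2)/3

Integrate by parts once (u = ln y, dv = 2*y**2 dy).
An antiderivative is F(y) = 2*y**3*(3*log(y) - 1)/9.
Then F(2) - F(1) = (-16/9 + 16*log(2)/3) - (-2/9) = -14/9 + 16*log(2)/3.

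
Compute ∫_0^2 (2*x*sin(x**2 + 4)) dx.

cos(4) - cos(8)

Let u = x**2 + 4, so du = 2*x dx. When x = 0, u = 4; when x = 2, u = 8.
The integral becomes ∫ sin(u) du from 4 to 8, with antiderivative -cos(u).
Back in x: F(x) = -cos(x**2 + 4).
Then F(2) - F(0) = (-cos(8)) - (-cos(4)) = cos(4) - cos(8).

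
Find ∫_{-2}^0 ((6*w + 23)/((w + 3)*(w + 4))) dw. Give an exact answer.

Factor the denominator: w**2 + 7*w + 12 = (w + 4)(w + 3).
Partial fractions: (6*w + 23)/((w + 3)*(w + 4)) = 1/(w + 4) + 5/(w + 3).
An antiderivative is F(w) = 5*log(w + 3) + log(w + 4).
Then F(0) - F(-2) = (2*log(2) + 5*log(3)) - (log(2)) = log(2) + 5*log(3).

log(2) + 5*log(3)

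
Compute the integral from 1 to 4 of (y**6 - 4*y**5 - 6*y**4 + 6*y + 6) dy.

By the power rule, an antiderivative is F(y) = y**7/7 - 2*y**6/3 - 6*y**5/5 + 3*y**2 + 6*y.
Then F(4) - F(1) = (-162424/105) - (764/105) = -54396/35.

-54396/35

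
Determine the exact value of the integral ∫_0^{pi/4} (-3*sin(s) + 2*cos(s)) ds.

-3 + 5*sqrt(2)/2

An antiderivative is F(s) = 2*sin(s) + 3*cos(s).
Then F(pi/4) - F(0) = (5*sqrt(2)/2) - (3) = -3 + 5*sqrt(2)/2.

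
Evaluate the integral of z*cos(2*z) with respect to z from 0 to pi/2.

-1/2

Integrate by parts once (u = z, dv = cos(2*z) dz).
An antiderivative is F(z) = z*sin(2*z)/2 + cos(2*z)/4.
Then F(pi/2) - F(0) = (-1/4) - (1/4) = -1/2.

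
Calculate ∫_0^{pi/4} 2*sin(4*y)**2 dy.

Use the identity sin^2(4*y) = (1 - cos(8*y))/2.
An antiderivative is F(y) = y - sin(8*y)/8.
Then F(pi/4) - F(0) = (pi/4) - (0) = pi/4.

pi/4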